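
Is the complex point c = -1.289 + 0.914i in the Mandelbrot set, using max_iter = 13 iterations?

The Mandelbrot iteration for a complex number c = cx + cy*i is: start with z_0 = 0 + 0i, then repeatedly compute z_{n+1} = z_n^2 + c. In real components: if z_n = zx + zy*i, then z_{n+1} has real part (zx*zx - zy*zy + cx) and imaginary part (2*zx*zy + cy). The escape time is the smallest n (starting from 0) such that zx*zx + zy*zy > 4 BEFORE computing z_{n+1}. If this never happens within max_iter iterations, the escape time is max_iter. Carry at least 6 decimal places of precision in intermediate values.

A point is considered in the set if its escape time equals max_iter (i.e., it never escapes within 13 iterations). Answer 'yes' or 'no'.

Answer: no

Derivation:
z_0 = 0 + 0i, c = -1.2890 + 0.9140i
Iter 1: z = -1.2890 + 0.9140i, |z|^2 = 2.4969
Iter 2: z = -0.4629 + -1.4423i, |z|^2 = 2.2945
Iter 3: z = -3.1550 + 2.2492i, |z|^2 = 15.0126
Escaped at iteration 3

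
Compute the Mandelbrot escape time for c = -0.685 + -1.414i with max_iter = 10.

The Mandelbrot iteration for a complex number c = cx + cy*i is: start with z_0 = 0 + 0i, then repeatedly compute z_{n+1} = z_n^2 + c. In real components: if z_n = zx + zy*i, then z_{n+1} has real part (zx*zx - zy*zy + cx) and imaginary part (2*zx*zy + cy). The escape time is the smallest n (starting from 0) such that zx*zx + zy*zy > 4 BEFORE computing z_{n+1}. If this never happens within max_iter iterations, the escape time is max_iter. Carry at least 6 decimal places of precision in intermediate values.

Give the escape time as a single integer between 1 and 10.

Answer: 2

Derivation:
z_0 = 0 + 0i, c = -0.6850 + -1.4140i
Iter 1: z = -0.6850 + -1.4140i, |z|^2 = 2.4686
Iter 2: z = -2.2152 + 0.5232i, |z|^2 = 5.1807
Escaped at iteration 2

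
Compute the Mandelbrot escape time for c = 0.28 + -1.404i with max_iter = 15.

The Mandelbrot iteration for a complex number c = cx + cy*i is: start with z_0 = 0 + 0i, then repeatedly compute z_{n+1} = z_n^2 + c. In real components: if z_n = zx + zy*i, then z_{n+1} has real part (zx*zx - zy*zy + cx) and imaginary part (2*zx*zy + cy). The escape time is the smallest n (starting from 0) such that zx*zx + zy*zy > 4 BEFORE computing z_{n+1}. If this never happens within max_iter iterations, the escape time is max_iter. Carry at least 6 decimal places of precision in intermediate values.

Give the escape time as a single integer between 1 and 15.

z_0 = 0 + 0i, c = 0.2800 + -1.4040i
Iter 1: z = 0.2800 + -1.4040i, |z|^2 = 2.0496
Iter 2: z = -1.6128 + -2.1902i, |z|^2 = 7.3983
Escaped at iteration 2

Answer: 2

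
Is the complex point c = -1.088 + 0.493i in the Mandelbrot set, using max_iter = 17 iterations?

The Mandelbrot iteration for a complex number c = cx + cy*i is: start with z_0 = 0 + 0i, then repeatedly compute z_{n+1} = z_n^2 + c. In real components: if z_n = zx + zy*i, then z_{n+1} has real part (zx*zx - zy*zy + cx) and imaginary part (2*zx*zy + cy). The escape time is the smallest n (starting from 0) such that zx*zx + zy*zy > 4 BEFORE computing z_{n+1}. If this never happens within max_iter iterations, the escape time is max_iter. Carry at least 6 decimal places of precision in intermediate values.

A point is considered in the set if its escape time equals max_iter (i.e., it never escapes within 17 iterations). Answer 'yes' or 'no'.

z_0 = 0 + 0i, c = -1.0880 + 0.4930i
Iter 1: z = -1.0880 + 0.4930i, |z|^2 = 1.4268
Iter 2: z = -0.1473 + -0.5798i, |z|^2 = 0.3578
Iter 3: z = -1.4024 + 0.6638i, |z|^2 = 2.4075
Iter 4: z = 0.4382 + -1.3689i, |z|^2 = 2.0658
Iter 5: z = -2.7698 + -0.7066i, |z|^2 = 8.1714
Escaped at iteration 5

Answer: no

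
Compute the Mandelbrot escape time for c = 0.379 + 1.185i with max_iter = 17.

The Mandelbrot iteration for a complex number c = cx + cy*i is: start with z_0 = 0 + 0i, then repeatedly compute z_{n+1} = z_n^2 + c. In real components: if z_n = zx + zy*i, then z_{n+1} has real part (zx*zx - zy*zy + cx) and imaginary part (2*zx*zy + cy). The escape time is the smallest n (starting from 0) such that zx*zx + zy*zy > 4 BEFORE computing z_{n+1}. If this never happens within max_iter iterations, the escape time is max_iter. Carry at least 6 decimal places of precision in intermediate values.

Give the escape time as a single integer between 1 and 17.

Answer: 2

Derivation:
z_0 = 0 + 0i, c = 0.3790 + 1.1850i
Iter 1: z = 0.3790 + 1.1850i, |z|^2 = 1.5479
Iter 2: z = -0.8816 + 2.0832i, |z|^2 = 5.1170
Escaped at iteration 2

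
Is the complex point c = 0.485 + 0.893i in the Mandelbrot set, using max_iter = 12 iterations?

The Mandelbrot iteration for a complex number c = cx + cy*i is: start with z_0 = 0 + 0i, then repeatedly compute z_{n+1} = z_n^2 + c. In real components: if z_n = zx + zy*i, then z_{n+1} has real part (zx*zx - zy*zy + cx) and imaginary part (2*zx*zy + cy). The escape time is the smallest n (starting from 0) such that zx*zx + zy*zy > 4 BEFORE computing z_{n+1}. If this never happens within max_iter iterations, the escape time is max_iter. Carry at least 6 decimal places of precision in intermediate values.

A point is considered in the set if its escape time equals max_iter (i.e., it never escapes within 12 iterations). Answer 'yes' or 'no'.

z_0 = 0 + 0i, c = 0.4850 + 0.8930i
Iter 1: z = 0.4850 + 0.8930i, |z|^2 = 1.0327
Iter 2: z = -0.0772 + 1.7592i, |z|^2 = 3.1008
Iter 3: z = -2.6039 + 0.6213i, |z|^2 = 7.1661
Escaped at iteration 3

Answer: no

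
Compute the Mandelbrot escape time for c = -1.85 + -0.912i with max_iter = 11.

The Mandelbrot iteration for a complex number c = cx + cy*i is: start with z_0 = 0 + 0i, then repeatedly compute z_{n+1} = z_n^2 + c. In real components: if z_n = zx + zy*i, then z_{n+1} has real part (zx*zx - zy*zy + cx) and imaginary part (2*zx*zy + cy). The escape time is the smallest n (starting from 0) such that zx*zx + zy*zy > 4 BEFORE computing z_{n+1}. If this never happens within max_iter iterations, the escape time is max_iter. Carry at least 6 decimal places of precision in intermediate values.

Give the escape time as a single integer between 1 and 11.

Answer: 1

Derivation:
z_0 = 0 + 0i, c = -1.8500 + -0.9120i
Iter 1: z = -1.8500 + -0.9120i, |z|^2 = 4.2542
Escaped at iteration 1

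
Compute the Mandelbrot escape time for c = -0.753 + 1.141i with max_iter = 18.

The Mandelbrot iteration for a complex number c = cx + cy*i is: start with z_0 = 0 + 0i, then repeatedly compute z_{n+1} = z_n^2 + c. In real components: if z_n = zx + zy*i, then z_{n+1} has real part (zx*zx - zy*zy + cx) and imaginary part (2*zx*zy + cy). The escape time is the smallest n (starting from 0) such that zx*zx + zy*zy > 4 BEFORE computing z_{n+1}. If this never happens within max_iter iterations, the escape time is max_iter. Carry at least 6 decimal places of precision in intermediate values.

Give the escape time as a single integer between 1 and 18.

Answer: 3

Derivation:
z_0 = 0 + 0i, c = -0.7530 + 1.1410i
Iter 1: z = -0.7530 + 1.1410i, |z|^2 = 1.8689
Iter 2: z = -1.4879 + -0.5773i, |z|^2 = 2.5471
Iter 3: z = 1.1274 + 2.8590i, |z|^2 = 9.4452
Escaped at iteration 3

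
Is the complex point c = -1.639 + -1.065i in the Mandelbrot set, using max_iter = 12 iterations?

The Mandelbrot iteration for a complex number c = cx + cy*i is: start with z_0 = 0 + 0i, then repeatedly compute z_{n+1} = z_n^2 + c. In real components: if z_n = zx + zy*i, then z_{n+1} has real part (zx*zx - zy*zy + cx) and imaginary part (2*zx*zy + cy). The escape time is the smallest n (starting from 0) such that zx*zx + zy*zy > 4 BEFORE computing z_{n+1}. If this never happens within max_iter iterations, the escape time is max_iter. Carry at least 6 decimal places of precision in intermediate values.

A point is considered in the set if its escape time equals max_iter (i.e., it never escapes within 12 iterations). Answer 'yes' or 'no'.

z_0 = 0 + 0i, c = -1.6390 + -1.0650i
Iter 1: z = -1.6390 + -1.0650i, |z|^2 = 3.8205
Iter 2: z = -0.0869 + 2.4261i, |z|^2 = 5.8934
Escaped at iteration 2

Answer: no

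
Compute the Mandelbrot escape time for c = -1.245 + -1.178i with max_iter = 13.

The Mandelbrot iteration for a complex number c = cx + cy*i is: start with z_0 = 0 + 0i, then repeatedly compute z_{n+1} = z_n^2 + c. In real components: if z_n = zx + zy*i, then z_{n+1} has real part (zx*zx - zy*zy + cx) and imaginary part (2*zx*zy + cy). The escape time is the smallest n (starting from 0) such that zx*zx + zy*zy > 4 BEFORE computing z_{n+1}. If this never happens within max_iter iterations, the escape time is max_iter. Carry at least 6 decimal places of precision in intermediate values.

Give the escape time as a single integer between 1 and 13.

Answer: 2

Derivation:
z_0 = 0 + 0i, c = -1.2450 + -1.1780i
Iter 1: z = -1.2450 + -1.1780i, |z|^2 = 2.9377
Iter 2: z = -1.0827 + 1.7552i, |z|^2 = 4.2529
Escaped at iteration 2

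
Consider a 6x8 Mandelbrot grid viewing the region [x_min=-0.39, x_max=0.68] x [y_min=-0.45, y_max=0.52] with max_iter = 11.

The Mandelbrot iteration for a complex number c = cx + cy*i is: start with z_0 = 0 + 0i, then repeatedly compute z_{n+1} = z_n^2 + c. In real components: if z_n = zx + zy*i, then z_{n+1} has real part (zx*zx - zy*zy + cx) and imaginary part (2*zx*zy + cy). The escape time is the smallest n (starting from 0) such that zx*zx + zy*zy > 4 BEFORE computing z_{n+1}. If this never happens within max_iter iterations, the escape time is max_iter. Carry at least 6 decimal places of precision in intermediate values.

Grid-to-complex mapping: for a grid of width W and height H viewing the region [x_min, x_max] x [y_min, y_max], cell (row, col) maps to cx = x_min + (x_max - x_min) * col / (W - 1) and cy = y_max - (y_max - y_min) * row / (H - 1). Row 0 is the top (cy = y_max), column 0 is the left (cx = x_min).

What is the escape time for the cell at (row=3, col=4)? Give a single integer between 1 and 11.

Answer: 5

Derivation:
z_0 = 0 + 0i, c = 0.4660 + 0.1043i
Iter 1: z = 0.4660 + 0.1043i, |z|^2 = 0.2280
Iter 2: z = 0.6723 + 0.2015i, |z|^2 = 0.4926
Iter 3: z = 0.8774 + 0.3752i, |z|^2 = 0.9105
Iter 4: z = 1.0950 + 0.7626i, |z|^2 = 1.7807
Iter 5: z = 1.0834 + 1.7745i, |z|^2 = 4.3226
Escaped at iteration 5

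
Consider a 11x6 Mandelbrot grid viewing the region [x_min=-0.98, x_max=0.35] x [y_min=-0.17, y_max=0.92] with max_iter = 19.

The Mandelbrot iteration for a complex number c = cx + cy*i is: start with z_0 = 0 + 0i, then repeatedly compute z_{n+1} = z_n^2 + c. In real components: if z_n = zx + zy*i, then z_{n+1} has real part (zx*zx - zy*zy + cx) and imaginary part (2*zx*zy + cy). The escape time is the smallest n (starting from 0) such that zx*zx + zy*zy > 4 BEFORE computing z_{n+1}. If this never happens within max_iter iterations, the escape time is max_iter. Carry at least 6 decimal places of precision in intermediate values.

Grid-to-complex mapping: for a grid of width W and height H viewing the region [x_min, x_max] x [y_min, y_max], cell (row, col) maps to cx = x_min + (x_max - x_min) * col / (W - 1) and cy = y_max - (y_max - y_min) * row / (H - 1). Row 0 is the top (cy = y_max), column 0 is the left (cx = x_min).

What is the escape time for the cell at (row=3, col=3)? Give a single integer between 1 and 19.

Answer: 19

Derivation:
z_0 = 0 + 0i, c = -0.5810 + 0.2660i
Iter 1: z = -0.5810 + 0.2660i, |z|^2 = 0.4083
Iter 2: z = -0.3142 + -0.0431i, |z|^2 = 0.1006
Iter 3: z = -0.4841 + 0.2931i, |z|^2 = 0.3203
Iter 4: z = -0.4325 + -0.0178i, |z|^2 = 0.1874
Iter 5: z = -0.3943 + 0.2814i, |z|^2 = 0.2346
Iter 6: z = -0.5047 + 0.0441i, |z|^2 = 0.2567
Iter 7: z = -0.3282 + 0.2215i, |z|^2 = 0.1567
Iter 8: z = -0.5223 + 0.1206i, |z|^2 = 0.2874
Iter 9: z = -0.3227 + 0.1400i, |z|^2 = 0.1237
Iter 10: z = -0.4964 + 0.1757i, |z|^2 = 0.2773
Iter 11: z = -0.3654 + 0.0916i, |z|^2 = 0.1419
Iter 12: z = -0.4559 + 0.1991i, |z|^2 = 0.2474
Iter 13: z = -0.4128 + 0.0845i, |z|^2 = 0.1776
Iter 14: z = -0.4177 + 0.1962i, |z|^2 = 0.2130
Iter 15: z = -0.4450 + 0.1021i, |z|^2 = 0.2084
Iter 16: z = -0.3934 + 0.1752i, |z|^2 = 0.1854
Iter 17: z = -0.4569 + 0.1282i, |z|^2 = 0.2252
Iter 18: z = -0.3886 + 0.1489i, |z|^2 = 0.1732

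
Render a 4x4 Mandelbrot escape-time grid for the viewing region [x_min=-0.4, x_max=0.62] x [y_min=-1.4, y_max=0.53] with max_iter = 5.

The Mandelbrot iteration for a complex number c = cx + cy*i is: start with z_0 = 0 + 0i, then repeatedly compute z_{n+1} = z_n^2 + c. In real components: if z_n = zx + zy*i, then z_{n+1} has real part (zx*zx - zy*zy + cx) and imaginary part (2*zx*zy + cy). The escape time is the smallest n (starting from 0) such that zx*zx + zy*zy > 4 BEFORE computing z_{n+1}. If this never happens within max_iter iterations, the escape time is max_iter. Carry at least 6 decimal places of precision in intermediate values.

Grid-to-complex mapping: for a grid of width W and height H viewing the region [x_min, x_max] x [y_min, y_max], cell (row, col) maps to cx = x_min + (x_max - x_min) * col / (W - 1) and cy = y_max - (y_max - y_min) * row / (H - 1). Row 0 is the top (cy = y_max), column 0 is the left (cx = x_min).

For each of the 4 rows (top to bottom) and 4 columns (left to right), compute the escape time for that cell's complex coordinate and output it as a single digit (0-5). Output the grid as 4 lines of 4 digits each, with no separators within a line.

Answer: 5553
5554
5553
2222

Derivation:
(row=0, col=0): c = -0.4000 + 0.5300i → escape time 5
(row=0, col=1): c = -0.0600 + 0.5300i → escape time 5
(row=0, col=2): c = 0.2800 + 0.5300i → escape time 5
(row=0, col=3): c = 0.6200 + 0.5300i → escape time 3
(row=1, col=0): c = -0.4000 + -0.1133i → escape time 5
(row=1, col=1): c = -0.0600 + -0.1133i → escape time 5
(row=1, col=2): c = 0.2800 + -0.1133i → escape time 5
(row=1, col=3): c = 0.6200 + -0.1133i → escape time 4
(row=2, col=0): c = -0.4000 + -0.7567i → escape time 5
(row=2, col=1): c = -0.0600 + -0.7567i → escape time 5
(row=2, col=2): c = 0.2800 + -0.7567i → escape time 5
(row=2, col=3): c = 0.6200 + -0.7567i → escape time 3
(row=3, col=0): c = -0.4000 + -1.4000i → escape time 2
(row=3, col=1): c = -0.0600 + -1.4000i → escape time 2
(row=3, col=2): c = 0.2800 + -1.4000i → escape time 2
(row=3, col=3): c = 0.6200 + -1.4000i → escape time 2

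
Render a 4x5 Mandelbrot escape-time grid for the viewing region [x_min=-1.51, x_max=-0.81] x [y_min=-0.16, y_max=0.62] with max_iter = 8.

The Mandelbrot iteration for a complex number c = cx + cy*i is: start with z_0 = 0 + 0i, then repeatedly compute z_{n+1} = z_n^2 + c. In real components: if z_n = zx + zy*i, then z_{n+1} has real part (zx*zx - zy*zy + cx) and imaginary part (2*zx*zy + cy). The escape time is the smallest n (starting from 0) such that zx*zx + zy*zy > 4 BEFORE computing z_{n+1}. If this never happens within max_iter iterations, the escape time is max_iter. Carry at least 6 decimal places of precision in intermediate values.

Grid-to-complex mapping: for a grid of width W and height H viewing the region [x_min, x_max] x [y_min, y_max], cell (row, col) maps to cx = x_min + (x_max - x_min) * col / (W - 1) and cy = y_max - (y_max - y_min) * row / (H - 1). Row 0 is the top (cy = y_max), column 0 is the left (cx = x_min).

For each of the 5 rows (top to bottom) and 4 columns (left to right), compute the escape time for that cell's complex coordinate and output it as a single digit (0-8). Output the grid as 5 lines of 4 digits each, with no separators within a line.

(row=0, col=0): c = -1.5100 + 0.6200i → escape time 3
(row=0, col=1): c = -1.2767 + 0.6200i → escape time 3
(row=0, col=2): c = -1.0433 + 0.6200i → escape time 4
(row=0, col=3): c = -0.8100 + 0.6200i → escape time 5
(row=1, col=0): c = -1.5100 + 0.4250i → escape time 4
(row=1, col=1): c = -1.2767 + 0.4250i → escape time 8
(row=1, col=2): c = -1.0433 + 0.4250i → escape time 6
(row=1, col=3): c = -0.8100 + 0.4250i → escape time 7
(row=2, col=0): c = -1.5100 + 0.2300i → escape time 5
(row=2, col=1): c = -1.2767 + 0.2300i → escape time 8
(row=2, col=2): c = -1.0433 + 0.2300i → escape time 8
(row=2, col=3): c = -0.8100 + 0.2300i → escape time 8
(row=3, col=0): c = -1.5100 + 0.0350i → escape time 8
(row=3, col=1): c = -1.2767 + 0.0350i → escape time 8
(row=3, col=2): c = -1.0433 + 0.0350i → escape time 8
(row=3, col=3): c = -0.8100 + 0.0350i → escape time 8
(row=4, col=0): c = -1.5100 + -0.1600i → escape time 5
(row=4, col=1): c = -1.2767 + -0.1600i → escape time 8
(row=4, col=2): c = -1.0433 + -0.1600i → escape time 8
(row=4, col=3): c = -0.8100 + -0.1600i → escape time 8

Answer: 3345
4867
5888
8888
5888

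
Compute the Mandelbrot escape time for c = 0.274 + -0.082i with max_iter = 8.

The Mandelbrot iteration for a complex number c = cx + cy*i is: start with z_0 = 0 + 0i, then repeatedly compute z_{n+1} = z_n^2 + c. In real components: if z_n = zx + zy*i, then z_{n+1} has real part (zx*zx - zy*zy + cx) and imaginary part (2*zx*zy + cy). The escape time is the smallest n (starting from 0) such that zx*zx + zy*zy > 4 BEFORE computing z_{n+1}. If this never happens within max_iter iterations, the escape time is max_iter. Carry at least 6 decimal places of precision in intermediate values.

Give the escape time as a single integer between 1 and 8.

Answer: 8

Derivation:
z_0 = 0 + 0i, c = 0.2740 + -0.0820i
Iter 1: z = 0.2740 + -0.0820i, |z|^2 = 0.0818
Iter 2: z = 0.3424 + -0.1269i, |z|^2 = 0.1333
Iter 3: z = 0.3751 + -0.1689i, |z|^2 = 0.1692
Iter 4: z = 0.3862 + -0.2087i, |z|^2 = 0.1927
Iter 5: z = 0.3796 + -0.2432i, |z|^2 = 0.2032
Iter 6: z = 0.3589 + -0.2666i, |z|^2 = 0.1999
Iter 7: z = 0.3317 + -0.2734i, |z|^2 = 0.1848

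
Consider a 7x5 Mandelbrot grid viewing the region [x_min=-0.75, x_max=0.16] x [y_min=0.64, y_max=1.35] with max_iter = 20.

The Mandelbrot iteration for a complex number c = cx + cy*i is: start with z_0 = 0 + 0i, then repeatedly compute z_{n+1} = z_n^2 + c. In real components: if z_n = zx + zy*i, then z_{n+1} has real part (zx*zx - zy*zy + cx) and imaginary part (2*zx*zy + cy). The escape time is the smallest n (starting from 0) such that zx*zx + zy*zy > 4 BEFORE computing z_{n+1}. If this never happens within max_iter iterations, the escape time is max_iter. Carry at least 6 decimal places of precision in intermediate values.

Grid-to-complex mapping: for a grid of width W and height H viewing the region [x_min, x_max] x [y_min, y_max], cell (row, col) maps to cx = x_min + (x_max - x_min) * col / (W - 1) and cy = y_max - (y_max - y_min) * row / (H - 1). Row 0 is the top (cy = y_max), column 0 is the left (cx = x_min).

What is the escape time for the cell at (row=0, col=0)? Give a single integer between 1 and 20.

Answer: 2

Derivation:
z_0 = 0 + 0i, c = -0.7500 + 1.3500i
Iter 1: z = -0.7500 + 1.3500i, |z|^2 = 2.3850
Iter 2: z = -2.0100 + -0.6750i, |z|^2 = 4.4957
Escaped at iteration 2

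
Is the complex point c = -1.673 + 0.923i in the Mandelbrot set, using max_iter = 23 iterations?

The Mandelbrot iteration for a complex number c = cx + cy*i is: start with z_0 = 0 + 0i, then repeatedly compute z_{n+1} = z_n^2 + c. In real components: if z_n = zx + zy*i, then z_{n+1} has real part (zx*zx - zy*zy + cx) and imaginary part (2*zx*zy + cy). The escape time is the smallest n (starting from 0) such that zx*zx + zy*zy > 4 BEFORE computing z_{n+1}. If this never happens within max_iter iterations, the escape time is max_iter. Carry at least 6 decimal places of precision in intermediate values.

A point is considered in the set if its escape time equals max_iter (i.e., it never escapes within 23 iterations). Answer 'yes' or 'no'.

Answer: no

Derivation:
z_0 = 0 + 0i, c = -1.6730 + 0.9230i
Iter 1: z = -1.6730 + 0.9230i, |z|^2 = 3.6509
Iter 2: z = 0.2740 + -2.1654i, |z|^2 = 4.7639
Escaped at iteration 2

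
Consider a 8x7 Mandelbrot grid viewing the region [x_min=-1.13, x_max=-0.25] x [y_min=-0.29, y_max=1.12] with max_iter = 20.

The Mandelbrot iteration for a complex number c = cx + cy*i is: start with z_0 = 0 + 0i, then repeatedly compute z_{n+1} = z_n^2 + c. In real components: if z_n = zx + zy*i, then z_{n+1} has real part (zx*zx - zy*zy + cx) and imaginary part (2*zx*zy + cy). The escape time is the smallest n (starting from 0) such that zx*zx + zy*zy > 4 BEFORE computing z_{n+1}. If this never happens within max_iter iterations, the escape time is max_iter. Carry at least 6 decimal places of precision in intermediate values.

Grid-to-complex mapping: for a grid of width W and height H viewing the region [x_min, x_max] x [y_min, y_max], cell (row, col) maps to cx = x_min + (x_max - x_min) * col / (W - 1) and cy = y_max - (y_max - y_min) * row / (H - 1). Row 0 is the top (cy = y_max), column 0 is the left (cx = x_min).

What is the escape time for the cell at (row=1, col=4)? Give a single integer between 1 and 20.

Answer: 4

Derivation:
z_0 = 0 + 0i, c = -0.6271 + 0.8850i
Iter 1: z = -0.6271 + 0.8850i, |z|^2 = 1.1765
Iter 2: z = -1.0171 + -0.2250i, |z|^2 = 1.0851
Iter 3: z = 0.3566 + 1.3428i, |z|^2 = 1.9302
Iter 4: z = -2.3030 + 1.8427i, |z|^2 = 8.6993
Escaped at iteration 4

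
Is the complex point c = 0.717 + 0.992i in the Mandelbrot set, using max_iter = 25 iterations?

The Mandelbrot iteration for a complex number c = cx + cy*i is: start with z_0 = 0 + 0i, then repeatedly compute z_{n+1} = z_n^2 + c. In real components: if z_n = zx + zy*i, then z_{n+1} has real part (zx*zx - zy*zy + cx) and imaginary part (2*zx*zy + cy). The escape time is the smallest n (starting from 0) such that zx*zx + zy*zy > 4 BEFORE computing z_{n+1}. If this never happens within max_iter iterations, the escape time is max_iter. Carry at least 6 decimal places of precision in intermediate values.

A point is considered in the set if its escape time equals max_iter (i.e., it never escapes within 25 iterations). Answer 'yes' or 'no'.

z_0 = 0 + 0i, c = 0.7170 + 0.9920i
Iter 1: z = 0.7170 + 0.9920i, |z|^2 = 1.4982
Iter 2: z = 0.2470 + 2.4145i, |z|^2 = 5.8910
Escaped at iteration 2

Answer: no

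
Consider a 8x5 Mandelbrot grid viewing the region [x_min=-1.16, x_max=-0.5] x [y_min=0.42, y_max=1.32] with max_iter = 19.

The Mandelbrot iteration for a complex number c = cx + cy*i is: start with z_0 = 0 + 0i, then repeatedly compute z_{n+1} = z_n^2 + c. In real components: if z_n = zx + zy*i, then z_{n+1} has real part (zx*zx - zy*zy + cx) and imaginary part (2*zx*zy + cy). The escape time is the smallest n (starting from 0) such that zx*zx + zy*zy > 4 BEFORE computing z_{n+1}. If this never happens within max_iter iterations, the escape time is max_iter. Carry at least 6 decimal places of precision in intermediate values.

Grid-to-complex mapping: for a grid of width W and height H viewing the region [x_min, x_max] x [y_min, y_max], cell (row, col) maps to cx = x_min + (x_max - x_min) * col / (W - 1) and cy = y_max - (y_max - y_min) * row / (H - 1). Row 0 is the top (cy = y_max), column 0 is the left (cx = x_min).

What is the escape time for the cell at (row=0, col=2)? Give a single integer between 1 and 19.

z_0 = 0 + 0i, c = -0.9714 + 1.3200i
Iter 1: z = -0.9714 + 1.3200i, |z|^2 = 2.6861
Iter 2: z = -1.7702 + -1.2446i, |z|^2 = 4.6824
Escaped at iteration 2

Answer: 2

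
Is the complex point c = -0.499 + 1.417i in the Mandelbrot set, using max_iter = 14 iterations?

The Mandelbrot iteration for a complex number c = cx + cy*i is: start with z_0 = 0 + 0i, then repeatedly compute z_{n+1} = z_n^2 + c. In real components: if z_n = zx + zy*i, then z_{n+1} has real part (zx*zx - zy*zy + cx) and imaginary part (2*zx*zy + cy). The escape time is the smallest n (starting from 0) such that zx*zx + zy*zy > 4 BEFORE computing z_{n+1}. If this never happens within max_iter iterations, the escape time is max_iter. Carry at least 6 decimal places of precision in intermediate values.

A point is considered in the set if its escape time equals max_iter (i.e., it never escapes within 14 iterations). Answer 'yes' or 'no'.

Answer: no

Derivation:
z_0 = 0 + 0i, c = -0.4990 + 1.4170i
Iter 1: z = -0.4990 + 1.4170i, |z|^2 = 2.2569
Iter 2: z = -2.2579 + 0.0028i, |z|^2 = 5.0981
Escaped at iteration 2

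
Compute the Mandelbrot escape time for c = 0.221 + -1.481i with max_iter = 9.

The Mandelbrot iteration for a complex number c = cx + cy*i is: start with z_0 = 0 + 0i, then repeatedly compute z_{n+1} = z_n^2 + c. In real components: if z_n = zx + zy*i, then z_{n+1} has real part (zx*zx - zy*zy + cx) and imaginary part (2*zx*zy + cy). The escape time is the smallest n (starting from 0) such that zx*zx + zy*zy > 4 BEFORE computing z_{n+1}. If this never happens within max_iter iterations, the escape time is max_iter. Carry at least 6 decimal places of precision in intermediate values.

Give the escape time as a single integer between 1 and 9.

z_0 = 0 + 0i, c = 0.2210 + -1.4810i
Iter 1: z = 0.2210 + -1.4810i, |z|^2 = 2.2422
Iter 2: z = -1.9235 + -2.1356i, |z|^2 = 8.2607
Escaped at iteration 2

Answer: 2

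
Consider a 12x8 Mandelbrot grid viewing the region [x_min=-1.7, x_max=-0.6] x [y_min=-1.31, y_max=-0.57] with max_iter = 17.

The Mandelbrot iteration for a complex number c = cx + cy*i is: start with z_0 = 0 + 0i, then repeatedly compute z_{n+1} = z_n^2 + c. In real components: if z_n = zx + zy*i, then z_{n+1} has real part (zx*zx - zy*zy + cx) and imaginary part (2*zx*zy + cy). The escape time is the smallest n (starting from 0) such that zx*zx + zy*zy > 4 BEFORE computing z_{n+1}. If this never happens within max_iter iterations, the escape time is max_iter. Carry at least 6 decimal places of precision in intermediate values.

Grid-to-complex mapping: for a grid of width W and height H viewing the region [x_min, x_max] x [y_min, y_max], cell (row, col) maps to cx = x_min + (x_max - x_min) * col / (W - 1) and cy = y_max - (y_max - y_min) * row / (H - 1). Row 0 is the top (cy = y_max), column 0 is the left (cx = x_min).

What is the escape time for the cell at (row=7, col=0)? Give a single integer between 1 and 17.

z_0 = 0 + 0i, c = -1.7000 + -1.3100i
Iter 1: z = -1.7000 + -1.3100i, |z|^2 = 4.6061
Escaped at iteration 1

Answer: 1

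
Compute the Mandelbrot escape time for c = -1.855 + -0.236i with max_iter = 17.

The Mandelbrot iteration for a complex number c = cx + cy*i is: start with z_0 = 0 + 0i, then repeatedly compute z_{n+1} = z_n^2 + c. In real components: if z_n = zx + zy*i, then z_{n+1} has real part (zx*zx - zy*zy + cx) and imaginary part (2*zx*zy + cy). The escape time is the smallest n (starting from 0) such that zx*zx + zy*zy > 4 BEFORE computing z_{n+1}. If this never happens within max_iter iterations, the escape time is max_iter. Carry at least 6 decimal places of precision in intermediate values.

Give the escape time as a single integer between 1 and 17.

z_0 = 0 + 0i, c = -1.8550 + -0.2360i
Iter 1: z = -1.8550 + -0.2360i, |z|^2 = 3.4967
Iter 2: z = 1.5303 + 0.6396i, |z|^2 = 2.7509
Iter 3: z = 0.0779 + 1.7215i, |z|^2 = 2.9695
Iter 4: z = -4.8124 + 0.0321i, |z|^2 = 23.1603
Escaped at iteration 4

Answer: 4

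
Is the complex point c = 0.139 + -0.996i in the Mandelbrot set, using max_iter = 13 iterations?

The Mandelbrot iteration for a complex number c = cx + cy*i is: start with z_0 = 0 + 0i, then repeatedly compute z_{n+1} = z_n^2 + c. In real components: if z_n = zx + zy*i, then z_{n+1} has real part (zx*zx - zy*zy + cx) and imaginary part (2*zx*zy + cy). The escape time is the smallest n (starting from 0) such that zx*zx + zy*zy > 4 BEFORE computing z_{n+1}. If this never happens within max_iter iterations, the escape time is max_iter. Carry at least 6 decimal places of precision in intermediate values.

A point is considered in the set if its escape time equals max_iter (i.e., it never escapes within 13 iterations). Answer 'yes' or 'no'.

Answer: no

Derivation:
z_0 = 0 + 0i, c = 0.1390 + -0.9960i
Iter 1: z = 0.1390 + -0.9960i, |z|^2 = 1.0113
Iter 2: z = -0.8337 + -1.2729i, |z|^2 = 2.3153
Iter 3: z = -0.7862 + 1.1264i, |z|^2 = 1.8869
Iter 4: z = -0.5117 + -2.7671i, |z|^2 = 7.9189
Escaped at iteration 4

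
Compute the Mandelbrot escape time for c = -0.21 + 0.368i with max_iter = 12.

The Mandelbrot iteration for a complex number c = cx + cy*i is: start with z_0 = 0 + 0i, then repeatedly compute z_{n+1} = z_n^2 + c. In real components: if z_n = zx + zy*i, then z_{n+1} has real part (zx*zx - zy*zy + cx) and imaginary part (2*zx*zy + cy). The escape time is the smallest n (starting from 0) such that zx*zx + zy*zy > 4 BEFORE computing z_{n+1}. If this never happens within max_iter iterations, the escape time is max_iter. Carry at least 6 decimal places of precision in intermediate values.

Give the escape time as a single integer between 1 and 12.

Answer: 12

Derivation:
z_0 = 0 + 0i, c = -0.2100 + 0.3680i
Iter 1: z = -0.2100 + 0.3680i, |z|^2 = 0.1795
Iter 2: z = -0.3013 + 0.2134i, |z|^2 = 0.1364
Iter 3: z = -0.1648 + 0.2394i, |z|^2 = 0.0844
Iter 4: z = -0.2402 + 0.2891i, |z|^2 = 0.1413
Iter 5: z = -0.2359 + 0.2291i, |z|^2 = 0.1082
Iter 6: z = -0.2068 + 0.2599i, |z|^2 = 0.1103
Iter 7: z = -0.2348 + 0.2605i, |z|^2 = 0.1230
Iter 8: z = -0.2227 + 0.2457i, |z|^2 = 0.1100
Iter 9: z = -0.2208 + 0.2585i, |z|^2 = 0.1156
Iter 10: z = -0.2281 + 0.2539i, |z|^2 = 0.1165
Iter 11: z = -0.2224 + 0.2522i, |z|^2 = 0.1131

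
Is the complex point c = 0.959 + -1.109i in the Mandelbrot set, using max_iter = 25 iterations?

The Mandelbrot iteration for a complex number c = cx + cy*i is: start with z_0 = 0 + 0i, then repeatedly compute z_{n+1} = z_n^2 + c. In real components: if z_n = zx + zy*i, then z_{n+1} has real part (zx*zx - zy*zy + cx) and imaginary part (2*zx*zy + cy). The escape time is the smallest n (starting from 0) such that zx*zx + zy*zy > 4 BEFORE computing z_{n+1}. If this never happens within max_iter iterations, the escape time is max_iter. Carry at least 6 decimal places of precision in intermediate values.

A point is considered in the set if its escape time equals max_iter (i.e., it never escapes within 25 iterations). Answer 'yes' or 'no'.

Answer: no

Derivation:
z_0 = 0 + 0i, c = 0.9590 + -1.1090i
Iter 1: z = 0.9590 + -1.1090i, |z|^2 = 2.1496
Iter 2: z = 0.6488 + -3.2361i, |z|^2 = 10.8930
Escaped at iteration 2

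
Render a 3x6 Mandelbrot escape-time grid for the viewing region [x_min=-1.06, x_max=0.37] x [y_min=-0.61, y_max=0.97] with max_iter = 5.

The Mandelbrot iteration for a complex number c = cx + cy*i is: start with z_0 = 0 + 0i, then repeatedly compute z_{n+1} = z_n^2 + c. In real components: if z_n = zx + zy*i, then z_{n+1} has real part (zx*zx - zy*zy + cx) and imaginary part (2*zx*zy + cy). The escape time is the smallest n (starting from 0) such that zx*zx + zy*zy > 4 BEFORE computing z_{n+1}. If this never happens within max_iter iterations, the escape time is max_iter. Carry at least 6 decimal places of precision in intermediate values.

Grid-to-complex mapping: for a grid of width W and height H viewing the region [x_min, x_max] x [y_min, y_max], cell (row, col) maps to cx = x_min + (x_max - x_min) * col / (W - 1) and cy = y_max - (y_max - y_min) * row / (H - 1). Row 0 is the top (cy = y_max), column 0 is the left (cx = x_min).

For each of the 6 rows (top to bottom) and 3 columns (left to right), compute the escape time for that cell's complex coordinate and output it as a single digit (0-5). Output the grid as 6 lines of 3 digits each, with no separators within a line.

Answer: 353
455
555
555
555
455

Derivation:
(row=0, col=0): c = -1.0600 + 0.9700i → escape time 3
(row=0, col=1): c = -0.3450 + 0.9700i → escape time 5
(row=0, col=2): c = 0.3700 + 0.9700i → escape time 3
(row=1, col=0): c = -1.0600 + 0.6540i → escape time 4
(row=1, col=1): c = -0.3450 + 0.6540i → escape time 5
(row=1, col=2): c = 0.3700 + 0.6540i → escape time 5
(row=2, col=0): c = -1.0600 + 0.3380i → escape time 5
(row=2, col=1): c = -0.3450 + 0.3380i → escape time 5
(row=2, col=2): c = 0.3700 + 0.3380i → escape time 5
(row=3, col=0): c = -1.0600 + 0.0220i → escape time 5
(row=3, col=1): c = -0.3450 + 0.0220i → escape time 5
(row=3, col=2): c = 0.3700 + 0.0220i → escape time 5
(row=4, col=0): c = -1.0600 + -0.2940i → escape time 5
(row=4, col=1): c = -0.3450 + -0.2940i → escape time 5
(row=4, col=2): c = 0.3700 + -0.2940i → escape time 5
(row=5, col=0): c = -1.0600 + -0.6100i → escape time 4
(row=5, col=1): c = -0.3450 + -0.6100i → escape time 5
(row=5, col=2): c = 0.3700 + -0.6100i → escape time 5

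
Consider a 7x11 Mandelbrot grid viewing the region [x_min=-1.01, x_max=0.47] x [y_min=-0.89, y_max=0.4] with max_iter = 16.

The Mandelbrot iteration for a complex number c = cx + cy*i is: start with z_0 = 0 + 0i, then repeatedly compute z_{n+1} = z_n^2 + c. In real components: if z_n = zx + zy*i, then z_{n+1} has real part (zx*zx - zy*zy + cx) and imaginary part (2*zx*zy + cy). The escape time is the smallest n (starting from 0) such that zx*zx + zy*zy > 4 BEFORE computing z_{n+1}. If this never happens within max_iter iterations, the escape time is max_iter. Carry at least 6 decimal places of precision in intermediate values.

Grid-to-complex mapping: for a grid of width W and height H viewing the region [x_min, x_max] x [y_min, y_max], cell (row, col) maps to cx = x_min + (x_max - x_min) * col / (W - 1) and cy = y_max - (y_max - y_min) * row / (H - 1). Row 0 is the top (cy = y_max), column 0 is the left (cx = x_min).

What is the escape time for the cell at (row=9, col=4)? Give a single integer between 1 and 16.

z_0 = 0 + 0i, c = -0.0233 + -0.7610i
Iter 1: z = -0.0233 + -0.7610i, |z|^2 = 0.5797
Iter 2: z = -0.6019 + -0.7255i, |z|^2 = 0.8886
Iter 3: z = -0.1874 + 0.1124i, |z|^2 = 0.0477
Iter 4: z = -0.0008 + -0.8031i, |z|^2 = 0.6450
Iter 5: z = -0.6683 + -0.7596i, |z|^2 = 1.0237
Iter 6: z = -0.1537 + 0.2543i, |z|^2 = 0.0883
Iter 7: z = -0.0644 + -0.8392i, |z|^2 = 0.7084
Iter 8: z = -0.7235 + -0.6529i, |z|^2 = 0.9497
Iter 9: z = 0.0737 + 0.1837i, |z|^2 = 0.0392
Iter 10: z = -0.0517 + -0.7339i, |z|^2 = 0.5413
Iter 11: z = -0.5593 + -0.6852i, |z|^2 = 0.7823
Iter 12: z = -0.1800 + 0.0054i, |z|^2 = 0.0324
Iter 13: z = 0.0090 + -0.7630i, |z|^2 = 0.5822
Iter 14: z = -0.6053 + -0.7748i, |z|^2 = 0.9667
Iter 15: z = -0.2572 + 0.1770i, |z|^2 = 0.0975

Answer: 16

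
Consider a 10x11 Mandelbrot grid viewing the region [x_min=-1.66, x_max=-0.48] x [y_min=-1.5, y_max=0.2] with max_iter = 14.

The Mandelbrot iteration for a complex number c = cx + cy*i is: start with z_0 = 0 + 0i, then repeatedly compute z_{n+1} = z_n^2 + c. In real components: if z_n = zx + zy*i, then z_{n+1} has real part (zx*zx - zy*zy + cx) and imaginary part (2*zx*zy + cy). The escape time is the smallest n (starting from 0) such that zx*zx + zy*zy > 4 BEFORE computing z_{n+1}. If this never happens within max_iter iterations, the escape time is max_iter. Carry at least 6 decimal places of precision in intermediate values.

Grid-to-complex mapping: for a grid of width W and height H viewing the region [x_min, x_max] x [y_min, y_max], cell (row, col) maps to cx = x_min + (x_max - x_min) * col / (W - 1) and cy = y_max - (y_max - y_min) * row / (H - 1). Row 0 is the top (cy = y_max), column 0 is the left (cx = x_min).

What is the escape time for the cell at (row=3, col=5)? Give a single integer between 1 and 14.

z_0 = 0 + 0i, c = -1.0044 + -0.3100i
Iter 1: z = -1.0044 + -0.3100i, |z|^2 = 1.1050
Iter 2: z = -0.0916 + 0.3128i, |z|^2 = 0.1062
Iter 3: z = -1.0939 + -0.3673i, |z|^2 = 1.3315
Iter 4: z = 0.0572 + 0.4936i, |z|^2 = 0.2469
Iter 5: z = -1.2448 + -0.2536i, |z|^2 = 1.6138
Iter 6: z = 0.4808 + 0.3213i, |z|^2 = 0.3344
Iter 7: z = -0.8765 + -0.0010i, |z|^2 = 0.7682
Iter 8: z = -0.2362 + -0.3082i, |z|^2 = 0.1508
Iter 9: z = -1.0436 + -0.1644i, |z|^2 = 1.1161
Iter 10: z = 0.0576 + 0.0332i, |z|^2 = 0.0044
Iter 11: z = -1.0022 + -0.3062i, |z|^2 = 1.0982
Iter 12: z = -0.0937 + 0.3037i, |z|^2 = 0.1010
Iter 13: z = -1.0879 + -0.3669i, |z|^2 = 1.3182

Answer: 14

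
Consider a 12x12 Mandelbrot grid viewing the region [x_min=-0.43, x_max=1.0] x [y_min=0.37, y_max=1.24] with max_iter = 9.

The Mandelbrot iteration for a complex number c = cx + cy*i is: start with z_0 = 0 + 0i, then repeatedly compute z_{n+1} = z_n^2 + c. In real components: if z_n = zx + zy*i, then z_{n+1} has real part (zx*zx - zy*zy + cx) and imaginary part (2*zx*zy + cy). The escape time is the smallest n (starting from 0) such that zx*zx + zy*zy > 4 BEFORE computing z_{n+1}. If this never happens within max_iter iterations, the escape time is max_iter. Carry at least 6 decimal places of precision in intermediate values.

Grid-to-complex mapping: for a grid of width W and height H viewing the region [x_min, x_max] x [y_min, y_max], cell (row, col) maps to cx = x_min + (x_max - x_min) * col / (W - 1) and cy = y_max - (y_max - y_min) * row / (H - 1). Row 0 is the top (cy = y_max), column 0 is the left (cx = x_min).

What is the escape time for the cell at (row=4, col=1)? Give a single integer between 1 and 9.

Answer: 6

Derivation:
z_0 = 0 + 0i, c = -0.3000 + 0.9236i
Iter 1: z = -0.3000 + 0.9236i, |z|^2 = 0.9431
Iter 2: z = -1.0631 + 0.3695i, |z|^2 = 1.2667
Iter 3: z = 0.6937 + 0.1381i, |z|^2 = 0.5003
Iter 4: z = 0.1621 + 1.1152i, |z|^2 = 1.2700
Iter 5: z = -1.5175 + 1.2853i, |z|^2 = 3.9546
Iter 6: z = 0.3507 + -2.9771i, |z|^2 = 8.9860
Escaped at iteration 6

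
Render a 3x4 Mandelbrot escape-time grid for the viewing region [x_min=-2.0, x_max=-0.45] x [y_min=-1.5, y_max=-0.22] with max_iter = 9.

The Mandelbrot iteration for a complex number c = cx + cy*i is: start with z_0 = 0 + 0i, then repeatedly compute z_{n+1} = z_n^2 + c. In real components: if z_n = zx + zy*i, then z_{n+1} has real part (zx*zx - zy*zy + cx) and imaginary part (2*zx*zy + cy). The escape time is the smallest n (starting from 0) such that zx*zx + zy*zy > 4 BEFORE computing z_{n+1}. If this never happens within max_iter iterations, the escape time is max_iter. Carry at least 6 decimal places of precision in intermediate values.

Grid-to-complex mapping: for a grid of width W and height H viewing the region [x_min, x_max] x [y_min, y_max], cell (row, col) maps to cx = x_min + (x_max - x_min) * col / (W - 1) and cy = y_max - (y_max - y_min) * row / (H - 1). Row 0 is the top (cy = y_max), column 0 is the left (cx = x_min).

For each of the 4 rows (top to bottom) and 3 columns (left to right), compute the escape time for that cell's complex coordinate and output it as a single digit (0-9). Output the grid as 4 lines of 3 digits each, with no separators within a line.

(row=0, col=0): c = -2.0000 + -0.2200i → escape time 1
(row=0, col=1): c = -1.2250 + -0.2200i → escape time 9
(row=0, col=2): c = -0.4500 + -0.2200i → escape time 9
(row=1, col=0): c = -2.0000 + -0.6467i → escape time 1
(row=1, col=1): c = -1.2250 + -0.6467i → escape time 3
(row=1, col=2): c = -0.4500 + -0.6467i → escape time 9
(row=2, col=0): c = -2.0000 + -1.0733i → escape time 1
(row=2, col=1): c = -1.2250 + -1.0733i → escape time 3
(row=2, col=2): c = -0.4500 + -1.0733i → escape time 4
(row=3, col=0): c = -2.0000 + -1.5000i → escape time 1
(row=3, col=1): c = -1.2250 + -1.5000i → escape time 2
(row=3, col=2): c = -0.4500 + -1.5000i → escape time 2

Answer: 199
139
134
122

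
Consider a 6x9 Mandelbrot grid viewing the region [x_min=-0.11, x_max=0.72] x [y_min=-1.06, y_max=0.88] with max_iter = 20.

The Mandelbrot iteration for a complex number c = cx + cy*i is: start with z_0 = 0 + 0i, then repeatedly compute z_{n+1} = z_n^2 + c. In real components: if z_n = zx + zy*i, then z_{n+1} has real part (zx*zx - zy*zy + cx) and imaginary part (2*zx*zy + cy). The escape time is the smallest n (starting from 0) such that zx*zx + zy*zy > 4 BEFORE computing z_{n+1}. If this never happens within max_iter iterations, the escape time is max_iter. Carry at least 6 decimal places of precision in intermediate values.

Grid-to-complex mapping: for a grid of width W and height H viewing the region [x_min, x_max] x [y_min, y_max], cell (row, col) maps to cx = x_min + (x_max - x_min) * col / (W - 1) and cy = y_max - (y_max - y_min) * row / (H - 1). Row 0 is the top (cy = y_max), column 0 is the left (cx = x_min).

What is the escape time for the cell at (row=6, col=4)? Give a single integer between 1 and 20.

z_0 = 0 + 0i, c = 0.5540 + -0.5750i
Iter 1: z = 0.5540 + -0.5750i, |z|^2 = 0.6375
Iter 2: z = 0.5303 + -1.2121i, |z|^2 = 1.7504
Iter 3: z = -0.6340 + -1.8605i, |z|^2 = 3.8635
Iter 4: z = -2.5056 + 1.7841i, |z|^2 = 9.4612
Escaped at iteration 4

Answer: 4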